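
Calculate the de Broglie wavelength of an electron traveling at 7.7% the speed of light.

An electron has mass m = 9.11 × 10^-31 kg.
3.15 × 10^-11 m

Using the de Broglie relation λ = h/(mv):

v = 7.7% × c = 2.308 × 10^7 m/s

λ = h/(mv)
λ = (6.626 × 10^-34 J·s) / (9.11 × 10^-31 kg × 2.308 × 10^7 m/s)
λ = 3.15 × 10^-11 m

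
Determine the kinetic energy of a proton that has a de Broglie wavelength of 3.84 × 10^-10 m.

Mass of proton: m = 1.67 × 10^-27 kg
8.91 × 10^-22 J (or 5.56 × 10^-3 eV)

From λ = h/√(2mKE), we solve for KE:

λ² = h²/(2mKE)
KE = h²/(2mλ²)
KE = (6.626 × 10^-34 J·s)² / (2 × 1.67 × 10^-27 kg × (3.84 × 10^-10 m)²)
KE = 8.91 × 10^-22 J
KE = 5.56 × 10^-3 eV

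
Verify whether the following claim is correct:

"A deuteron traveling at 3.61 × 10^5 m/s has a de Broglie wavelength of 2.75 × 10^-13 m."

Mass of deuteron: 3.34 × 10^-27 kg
False

The claim is incorrect.

Using λ = h/(mv):
λ = (6.626 × 10^-34 J·s) / (3.34 × 10^-27 kg × 3.61 × 10^5 m/s)
λ = 5.50 × 10^-13 m

The actual wavelength differs from the claimed 2.75 × 10^-13 m.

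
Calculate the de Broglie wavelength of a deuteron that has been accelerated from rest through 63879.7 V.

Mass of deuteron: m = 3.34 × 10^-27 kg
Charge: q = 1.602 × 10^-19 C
8.01 × 10^-14 m

When a particle is accelerated through voltage V, it gains kinetic energy KE = qV.

The de Broglie wavelength is then λ = h/√(2mqV):

λ = h/√(2mqV)
λ = (6.626 × 10^-34 J·s) / √(2 × 3.34 × 10^-27 kg × 1.602 × 10^-19 C × 63879.7 V)
λ = 8.01 × 10^-14 m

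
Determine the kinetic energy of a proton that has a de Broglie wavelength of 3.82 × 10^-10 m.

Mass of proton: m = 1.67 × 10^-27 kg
9.01 × 10^-22 J (or 5.62 × 10^-3 eV)

From λ = h/√(2mKE), we solve for KE:

λ² = h²/(2mKE)
KE = h²/(2mλ²)
KE = (6.626 × 10^-34 J·s)² / (2 × 1.67 × 10^-27 kg × (3.82 × 10^-10 m)²)
KE = 9.01 × 10^-22 J
KE = 5.62 × 10^-3 eV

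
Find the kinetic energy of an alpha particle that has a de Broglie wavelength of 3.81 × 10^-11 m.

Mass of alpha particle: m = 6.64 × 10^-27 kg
2.28 × 10^-20 J (or 0.142 eV)

From λ = h/√(2mKE), we solve for KE:

λ² = h²/(2mKE)
KE = h²/(2mλ²)
KE = (6.626 × 10^-34 J·s)² / (2 × 6.64 × 10^-27 kg × (3.81 × 10^-11 m)²)
KE = 2.28 × 10^-20 J
KE = 0.142 eV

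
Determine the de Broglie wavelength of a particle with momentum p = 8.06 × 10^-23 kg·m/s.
8.22 × 10^-12 m

Using the de Broglie relation λ = h/p:

λ = h/p
λ = (6.626 × 10^-34 J·s) / (8.06 × 10^-23 kg·m/s)
λ = 8.22 × 10^-12 m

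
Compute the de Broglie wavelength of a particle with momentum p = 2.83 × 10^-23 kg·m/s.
2.34 × 10^-11 m

Using the de Broglie relation λ = h/p:

λ = h/p
λ = (6.626 × 10^-34 J·s) / (2.83 × 10^-23 kg·m/s)
λ = 2.34 × 10^-11 m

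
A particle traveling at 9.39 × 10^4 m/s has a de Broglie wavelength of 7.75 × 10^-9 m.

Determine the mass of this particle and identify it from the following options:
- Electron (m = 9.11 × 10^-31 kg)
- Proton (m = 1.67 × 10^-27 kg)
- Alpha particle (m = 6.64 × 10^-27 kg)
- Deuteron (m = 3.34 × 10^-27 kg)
The particle is an electron.

From λ = h/(mv), solve for mass:

m = h/(λv)
m = (6.626 × 10^-34 J·s) / (7.75 × 10^-9 m × 9.39 × 10^4 m/s)
m = 9.11 × 10^-31 kg

Comparing with the listed masses, this is closest to an electron.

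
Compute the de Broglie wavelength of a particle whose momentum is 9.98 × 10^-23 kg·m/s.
6.64 × 10^-12 m

Using the de Broglie relation λ = h/p:

λ = h/p
λ = (6.626 × 10^-34 J·s) / (9.98 × 10^-23 kg·m/s)
λ = 6.64 × 10^-12 m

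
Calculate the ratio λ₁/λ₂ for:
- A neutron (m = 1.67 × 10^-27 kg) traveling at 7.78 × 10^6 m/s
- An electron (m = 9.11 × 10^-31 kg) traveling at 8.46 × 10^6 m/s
λ₁/λ₂ = 5.93 × 10^-4

Using λ = h/(mv):

λ₁ = h/(m₁v₁) = 5.10 × 10^-14 m
λ₂ = h/(m₂v₂) = 8.60 × 10^-11 m

Ratio λ₁/λ₂ = (m₂v₂)/(m₁v₁)
         = (9.11 × 10^-31 kg × 8.46 × 10^6 m/s) / (1.67 × 10^-27 kg × 7.78 × 10^6 m/s)
         = 5.93 × 10^-4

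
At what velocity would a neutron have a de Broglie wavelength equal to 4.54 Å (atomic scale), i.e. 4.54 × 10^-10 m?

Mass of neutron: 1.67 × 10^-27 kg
8.74 × 10^2 m/s

From λ = h/(mv), solve for v:

v = h/(mλ)
v = (6.626 × 10^-34 J·s) / (1.67 × 10^-27 kg × 4.54 × 10^-10 m)
v = 8.74 × 10^2 m/s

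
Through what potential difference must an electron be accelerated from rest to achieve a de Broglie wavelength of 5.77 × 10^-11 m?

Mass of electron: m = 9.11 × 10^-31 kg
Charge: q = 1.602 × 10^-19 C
452 V

From λ = h/√(2mqV), we solve for V:

λ² = h²/(2mqV)
V = h²/(2mqλ²)
V = (6.626 × 10^-34 J·s)² / (2 × 9.11 × 10^-31 kg × 1.602 × 10^-19 C × (5.77 × 10^-11 m)²)
V = 452 V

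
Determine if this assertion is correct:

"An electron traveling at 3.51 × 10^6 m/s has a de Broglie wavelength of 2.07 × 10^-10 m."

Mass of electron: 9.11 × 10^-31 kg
True

The claim is correct.

Using λ = h/(mv):
λ = (6.626 × 10^-34 J·s) / (9.11 × 10^-31 kg × 3.51 × 10^6 m/s)
λ = 2.07 × 10^-10 m

This matches the claimed value.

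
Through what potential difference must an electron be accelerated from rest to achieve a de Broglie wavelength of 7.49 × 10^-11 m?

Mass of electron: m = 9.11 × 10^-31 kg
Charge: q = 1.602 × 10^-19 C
268 V

From λ = h/√(2mqV), we solve for V:

λ² = h²/(2mqV)
V = h²/(2mqλ²)
V = (6.626 × 10^-34 J·s)² / (2 × 9.11 × 10^-31 kg × 1.602 × 10^-19 C × (7.49 × 10^-11 m)²)
V = 268 V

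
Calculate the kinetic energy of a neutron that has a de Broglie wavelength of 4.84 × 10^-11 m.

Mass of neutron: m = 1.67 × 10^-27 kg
5.61 × 10^-20 J (or 0.350 eV)

From λ = h/√(2mKE), we solve for KE:

λ² = h²/(2mKE)
KE = h²/(2mλ²)
KE = (6.626 × 10^-34 J·s)² / (2 × 1.67 × 10^-27 kg × (4.84 × 10^-11 m)²)
KE = 5.61 × 10^-20 J
KE = 0.350 eV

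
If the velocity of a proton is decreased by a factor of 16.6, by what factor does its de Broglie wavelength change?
The wavelength increases by a factor of 16.6.

From λ = h/(mv), the wavelength is inversely proportional to velocity:

λ ∝ 1/v

If v → v/16.6, then λ → 16.6λ

When velocity is decreased by a factor of 16.6, the wavelength increases by a factor of 16.6.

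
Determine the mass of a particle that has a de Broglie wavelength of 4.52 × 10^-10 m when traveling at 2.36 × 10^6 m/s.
6.21 × 10^-31 kg

From the de Broglie relation λ = h/(mv), we solve for m:

m = h/(λv)
m = (6.626 × 10^-34 J·s) / (4.52 × 10^-10 m × 2.36 × 10^6 m/s)
m = 6.21 × 10^-31 kg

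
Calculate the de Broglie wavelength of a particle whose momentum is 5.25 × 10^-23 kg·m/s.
1.26 × 10^-11 m

Using the de Broglie relation λ = h/p:

λ = h/p
λ = (6.626 × 10^-34 J·s) / (5.25 × 10^-23 kg·m/s)
λ = 1.26 × 10^-11 m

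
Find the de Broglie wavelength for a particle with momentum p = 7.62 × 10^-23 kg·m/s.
8.70 × 10^-12 m

Using the de Broglie relation λ = h/p:

λ = h/p
λ = (6.626 × 10^-34 J·s) / (7.62 × 10^-23 kg·m/s)
λ = 8.70 × 10^-12 m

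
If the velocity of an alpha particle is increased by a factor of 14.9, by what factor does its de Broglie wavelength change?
The wavelength decreases by a factor of 14.9.

From λ = h/(mv), the wavelength is inversely proportional to velocity:

λ ∝ 1/v

If v → 14.9v, then λ → λ/14.9

When velocity is increased by a factor of 14.9, the wavelength decreases by a factor of 14.9.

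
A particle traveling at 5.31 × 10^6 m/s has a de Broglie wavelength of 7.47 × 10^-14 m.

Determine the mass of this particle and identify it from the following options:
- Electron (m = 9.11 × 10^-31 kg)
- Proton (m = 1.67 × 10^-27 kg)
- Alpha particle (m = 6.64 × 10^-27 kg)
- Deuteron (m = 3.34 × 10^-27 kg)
The particle is a proton.

From λ = h/(mv), solve for mass:

m = h/(λv)
m = (6.626 × 10^-34 J·s) / (7.47 × 10^-14 m × 5.31 × 10^6 m/s)
m = 1.67 × 10^-27 kg

Comparing with the listed masses, this is closest to a proton.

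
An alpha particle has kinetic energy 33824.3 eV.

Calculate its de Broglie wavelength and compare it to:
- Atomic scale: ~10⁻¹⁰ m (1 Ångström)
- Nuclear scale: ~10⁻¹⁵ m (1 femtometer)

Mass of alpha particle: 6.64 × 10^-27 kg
λ = 7.81 × 10^-14 m, which is between nuclear and atomic scales.

Using λ = h/√(2mKE):

KE = 33824.3 eV = 5.419 × 10^-15 J

λ = h/√(2mKE)
λ = (6.626 × 10^-34 J·s) / √(2 × 6.64 × 10^-27 kg × 5.419 × 10^-15 J)
λ = 7.81 × 10^-14 m

Comparison:
- Atomic scale (10⁻¹⁰ m): λ is 0.00078× this size
- Nuclear scale (10⁻¹⁵ m): λ is 78× this size

The wavelength is between nuclear and atomic scales.

This wavelength is appropriate for probing atomic structure but too large for nuclear physics experiments.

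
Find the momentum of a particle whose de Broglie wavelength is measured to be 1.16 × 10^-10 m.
5.71 × 10^-24 kg·m/s

From the de Broglie relation λ = h/p, we solve for p:

p = h/λ
p = (6.626 × 10^-34 J·s) / (1.16 × 10^-10 m)
p = 5.71 × 10^-24 kg·m/s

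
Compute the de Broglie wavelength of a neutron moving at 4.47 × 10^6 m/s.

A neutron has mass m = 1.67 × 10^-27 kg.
8.88 × 10^-14 m

Using the de Broglie relation λ = h/(mv):

λ = h/(mv)
λ = (6.626 × 10^-34 J·s) / (1.67 × 10^-27 kg × 4.47 × 10^6 m/s)
λ = 8.88 × 10^-14 m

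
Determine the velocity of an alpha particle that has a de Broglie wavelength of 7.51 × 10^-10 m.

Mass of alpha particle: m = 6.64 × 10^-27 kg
1.33 × 10^2 m/s

From the de Broglie relation λ = h/(mv), we solve for v:

v = h/(mλ)
v = (6.626 × 10^-34 J·s) / (6.64 × 10^-27 kg × 7.51 × 10^-10 m)
v = 1.33 × 10^2 m/s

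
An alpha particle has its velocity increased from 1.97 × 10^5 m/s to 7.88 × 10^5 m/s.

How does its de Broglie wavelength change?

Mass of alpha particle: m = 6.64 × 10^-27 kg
The wavelength decreases by a factor of 4.

Using λ = h/(mv):

Initial wavelength: λ₁ = h/(mv₁) = 5.07 × 10^-13 m
Final wavelength: λ₂ = h/(mv₂) = 1.27 × 10^-13 m

Since λ ∝ 1/v, when velocity increases by a factor of 4, the wavelength decreases by a factor of 4.

λ₂/λ₁ = v₁/v₂ = 1/4

The wavelength decreases by a factor of 4.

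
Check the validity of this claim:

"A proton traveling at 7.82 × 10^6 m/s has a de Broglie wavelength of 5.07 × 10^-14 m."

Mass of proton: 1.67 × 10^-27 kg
True

The claim is correct.

Using λ = h/(mv):
λ = (6.626 × 10^-34 J·s) / (1.67 × 10^-27 kg × 7.82 × 10^6 m/s)
λ = 5.07 × 10^-14 m

This matches the claimed value.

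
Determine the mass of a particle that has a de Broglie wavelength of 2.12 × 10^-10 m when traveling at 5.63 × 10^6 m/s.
5.55 × 10^-31 kg

From the de Broglie relation λ = h/(mv), we solve for m:

m = h/(λv)
m = (6.626 × 10^-34 J·s) / (2.12 × 10^-10 m × 5.63 × 10^6 m/s)
m = 5.55 × 10^-31 kg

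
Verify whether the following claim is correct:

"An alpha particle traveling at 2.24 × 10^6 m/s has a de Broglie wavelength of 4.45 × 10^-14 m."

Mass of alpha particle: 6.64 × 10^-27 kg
True

The claim is correct.

Using λ = h/(mv):
λ = (6.626 × 10^-34 J·s) / (6.64 × 10^-27 kg × 2.24 × 10^6 m/s)
λ = 4.45 × 10^-14 m

This matches the claimed value.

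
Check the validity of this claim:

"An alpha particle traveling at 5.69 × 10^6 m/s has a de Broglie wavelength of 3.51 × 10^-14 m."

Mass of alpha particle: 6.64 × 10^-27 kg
False

The claim is incorrect.

Using λ = h/(mv):
λ = (6.626 × 10^-34 J·s) / (6.64 × 10^-27 kg × 5.69 × 10^6 m/s)
λ = 1.75 × 10^-14 m

The actual wavelength differs from the claimed 3.51 × 10^-14 m.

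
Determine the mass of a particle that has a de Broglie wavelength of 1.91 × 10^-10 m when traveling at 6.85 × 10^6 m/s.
5.06 × 10^-31 kg

From the de Broglie relation λ = h/(mv), we solve for m:

m = h/(λv)
m = (6.626 × 10^-34 J·s) / (1.91 × 10^-10 m × 6.85 × 10^6 m/s)
m = 5.06 × 10^-31 kg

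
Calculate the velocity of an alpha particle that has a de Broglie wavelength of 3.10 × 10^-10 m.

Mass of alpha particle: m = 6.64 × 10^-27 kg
3.22 × 10^2 m/s

From the de Broglie relation λ = h/(mv), we solve for v:

v = h/(mλ)
v = (6.626 × 10^-34 J·s) / (6.64 × 10^-27 kg × 3.10 × 10^-10 m)
v = 3.22 × 10^2 m/s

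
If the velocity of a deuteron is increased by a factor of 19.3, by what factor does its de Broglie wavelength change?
The wavelength decreases by a factor of 19.3.

From λ = h/(mv), the wavelength is inversely proportional to velocity:

λ ∝ 1/v

If v → 19.3v, then λ → λ/19.3

When velocity is increased by a factor of 19.3, the wavelength decreases by a factor of 19.3.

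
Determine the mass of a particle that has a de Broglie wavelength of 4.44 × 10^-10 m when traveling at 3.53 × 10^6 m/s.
4.23 × 10^-31 kg

From the de Broglie relation λ = h/(mv), we solve for m:

m = h/(λv)
m = (6.626 × 10^-34 J·s) / (4.44 × 10^-10 m × 3.53 × 10^6 m/s)
m = 4.23 × 10^-31 kg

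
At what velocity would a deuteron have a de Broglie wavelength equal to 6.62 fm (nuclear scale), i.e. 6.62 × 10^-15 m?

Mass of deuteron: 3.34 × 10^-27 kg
3.00 × 10^7 m/s

From λ = h/(mv), solve for v:

v = h/(mλ)
v = (6.626 × 10^-34 J·s) / (3.34 × 10^-27 kg × 6.62 × 10^-15 m)
v = 3.00 × 10^7 m/s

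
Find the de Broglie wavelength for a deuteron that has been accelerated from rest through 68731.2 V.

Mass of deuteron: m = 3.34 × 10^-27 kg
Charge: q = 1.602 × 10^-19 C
7.73 × 10^-14 m

When a particle is accelerated through voltage V, it gains kinetic energy KE = qV.

The de Broglie wavelength is then λ = h/√(2mqV):

λ = h/√(2mqV)
λ = (6.626 × 10^-34 J·s) / √(2 × 3.34 × 10^-27 kg × 1.602 × 10^-19 C × 68731.2 V)
λ = 7.73 × 10^-14 m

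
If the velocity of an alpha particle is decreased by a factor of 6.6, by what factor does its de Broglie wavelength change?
The wavelength increases by a factor of 6.6.

From λ = h/(mv), the wavelength is inversely proportional to velocity:

λ ∝ 1/v

If v → v/6.6, then λ → 6.6λ

When velocity is decreased by a factor of 6.6, the wavelength increases by a factor of 6.6.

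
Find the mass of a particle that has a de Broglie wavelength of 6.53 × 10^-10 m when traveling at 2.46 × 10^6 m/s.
4.12 × 10^-31 kg

From the de Broglie relation λ = h/(mv), we solve for m:

m = h/(λv)
m = (6.626 × 10^-34 J·s) / (6.53 × 10^-10 m × 2.46 × 10^6 m/s)
m = 4.12 × 10^-31 kg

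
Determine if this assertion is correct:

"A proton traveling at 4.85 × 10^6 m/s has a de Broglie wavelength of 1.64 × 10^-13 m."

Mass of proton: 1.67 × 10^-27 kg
False

The claim is incorrect.

Using λ = h/(mv):
λ = (6.626 × 10^-34 J·s) / (1.67 × 10^-27 kg × 4.85 × 10^6 m/s)
λ = 8.18 × 10^-14 m

The actual wavelength differs from the claimed 1.64 × 10^-13 m.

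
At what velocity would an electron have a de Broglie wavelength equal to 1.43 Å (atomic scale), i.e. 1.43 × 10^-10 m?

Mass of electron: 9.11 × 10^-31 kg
5.09 × 10^6 m/s

From λ = h/(mv), solve for v:

v = h/(mλ)
v = (6.626 × 10^-34 J·s) / (9.11 × 10^-31 kg × 1.43 × 10^-10 m)
v = 5.09 × 10^6 m/s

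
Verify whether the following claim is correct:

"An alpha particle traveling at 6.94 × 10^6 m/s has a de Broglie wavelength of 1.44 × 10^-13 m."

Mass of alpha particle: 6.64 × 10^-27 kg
False

The claim is incorrect.

Using λ = h/(mv):
λ = (6.626 × 10^-34 J·s) / (6.64 × 10^-27 kg × 6.94 × 10^6 m/s)
λ = 1.44 × 10^-14 m

The actual wavelength differs from the claimed 1.44 × 10^-13 m.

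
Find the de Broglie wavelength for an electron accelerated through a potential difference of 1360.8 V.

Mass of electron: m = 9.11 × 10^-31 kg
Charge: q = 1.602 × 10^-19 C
3.32 × 10^-11 m

When a particle is accelerated through voltage V, it gains kinetic energy KE = qV.

The de Broglie wavelength is then λ = h/√(2mqV):

λ = h/√(2mqV)
λ = (6.626 × 10^-34 J·s) / √(2 × 9.11 × 10^-31 kg × 1.602 × 10^-19 C × 1360.8 V)
λ = 3.32 × 10^-11 m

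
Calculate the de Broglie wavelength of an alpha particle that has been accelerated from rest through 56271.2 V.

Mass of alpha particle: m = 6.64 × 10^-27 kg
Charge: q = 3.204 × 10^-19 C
4.28 × 10^-14 m

When a particle is accelerated through voltage V, it gains kinetic energy KE = qV.

The de Broglie wavelength is then λ = h/√(2mqV):

λ = h/√(2mqV)
λ = (6.626 × 10^-34 J·s) / √(2 × 6.64 × 10^-27 kg × 3.204 × 10^-19 C × 56271.2 V)
λ = 4.28 × 10^-14 m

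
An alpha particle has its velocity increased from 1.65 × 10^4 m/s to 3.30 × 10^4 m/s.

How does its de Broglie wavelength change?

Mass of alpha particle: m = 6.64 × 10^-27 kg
The wavelength decreases by a factor of 2.

Using λ = h/(mv):

Initial wavelength: λ₁ = h/(mv₁) = 6.05 × 10^-12 m
Final wavelength: λ₂ = h/(mv₂) = 3.02 × 10^-12 m

Since λ ∝ 1/v, when velocity increases by a factor of 2, the wavelength decreases by a factor of 2.

λ₂/λ₁ = v₁/v₂ = 1/2

The wavelength decreases by a factor of 2.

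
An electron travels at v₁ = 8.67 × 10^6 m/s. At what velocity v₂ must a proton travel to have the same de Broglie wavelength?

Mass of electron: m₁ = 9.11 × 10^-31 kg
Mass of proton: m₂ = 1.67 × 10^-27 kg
v₂ = 4.73 × 10^3 m/s

For equal de Broglie wavelengths: λ₁ = λ₂

h/(m₁v₁) = h/(m₂v₂)
m₁v₁ = m₂v₂
v₂ = v₁ · (m₁/m₂)

v₂ = 8.67 × 10^6 m/s × (9.11 × 10^-31 kg / 1.67 × 10^-27 kg)
v₂ = 4.73 × 10^3 m/s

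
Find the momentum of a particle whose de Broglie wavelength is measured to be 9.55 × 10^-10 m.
6.94 × 10^-25 kg·m/s

From the de Broglie relation λ = h/p, we solve for p:

p = h/λ
p = (6.626 × 10^-34 J·s) / (9.55 × 10^-10 m)
p = 6.94 × 10^-25 kg·m/s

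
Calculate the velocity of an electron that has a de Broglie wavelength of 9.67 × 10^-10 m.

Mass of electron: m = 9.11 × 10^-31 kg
7.52 × 10^5 m/s

From the de Broglie relation λ = h/(mv), we solve for v:

v = h/(mλ)
v = (6.626 × 10^-34 J·s) / (9.11 × 10^-31 kg × 9.67 × 10^-10 m)
v = 7.52 × 10^5 m/s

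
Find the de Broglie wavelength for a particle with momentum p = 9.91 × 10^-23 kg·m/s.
6.69 × 10^-12 m

Using the de Broglie relation λ = h/p:

λ = h/p
λ = (6.626 × 10^-34 J·s) / (9.91 × 10^-23 kg·m/s)
λ = 6.69 × 10^-12 m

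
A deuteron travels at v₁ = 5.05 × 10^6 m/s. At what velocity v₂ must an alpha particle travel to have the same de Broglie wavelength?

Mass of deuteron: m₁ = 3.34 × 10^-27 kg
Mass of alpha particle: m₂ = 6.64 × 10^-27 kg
v₂ = 2.54 × 10^6 m/s

For equal de Broglie wavelengths: λ₁ = λ₂

h/(m₁v₁) = h/(m₂v₂)
m₁v₁ = m₂v₂
v₂ = v₁ · (m₁/m₂)

v₂ = 5.05 × 10^6 m/s × (3.34 × 10^-27 kg / 6.64 × 10^-27 kg)
v₂ = 2.54 × 10^6 m/s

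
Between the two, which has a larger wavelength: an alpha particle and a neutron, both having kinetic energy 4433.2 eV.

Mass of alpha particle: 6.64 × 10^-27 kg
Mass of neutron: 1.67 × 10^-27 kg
The neutron has the longer wavelength.

Using λ = h/√(2mKE):

For alpha particle: λ₁ = h/√(2m₁KE) = 2.16 × 10^-13 m
For neutron: λ₂ = h/√(2m₂KE) = 4.30 × 10^-13 m

Since λ ∝ 1/√m at constant kinetic energy, the lighter particle has the longer wavelength.

The neutron has the longer de Broglie wavelength.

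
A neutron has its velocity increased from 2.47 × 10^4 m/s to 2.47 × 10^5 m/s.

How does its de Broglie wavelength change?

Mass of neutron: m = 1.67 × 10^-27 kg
The wavelength decreases by a factor of 10.

Using λ = h/(mv):

Initial wavelength: λ₁ = h/(mv₁) = 1.61 × 10^-11 m
Final wavelength: λ₂ = h/(mv₂) = 1.61 × 10^-12 m

Since λ ∝ 1/v, when velocity increases by a factor of 10, the wavelength decreases by a factor of 10.

λ₂/λ₁ = v₁/v₂ = 1/10

The wavelength decreases by a factor of 10.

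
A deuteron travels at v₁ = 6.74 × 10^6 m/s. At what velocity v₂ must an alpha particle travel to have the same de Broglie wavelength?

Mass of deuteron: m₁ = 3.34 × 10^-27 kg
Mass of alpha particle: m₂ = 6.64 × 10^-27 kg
v₂ = 3.39 × 10^6 m/s

For equal de Broglie wavelengths: λ₁ = λ₂

h/(m₁v₁) = h/(m₂v₂)
m₁v₁ = m₂v₂
v₂ = v₁ · (m₁/m₂)

v₂ = 6.74 × 10^6 m/s × (3.34 × 10^-27 kg / 6.64 × 10^-27 kg)
v₂ = 3.39 × 10^6 m/s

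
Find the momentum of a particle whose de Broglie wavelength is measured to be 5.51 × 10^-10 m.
1.20 × 10^-24 kg·m/s

From the de Broglie relation λ = h/p, we solve for p:

p = h/λ
p = (6.626 × 10^-34 J·s) / (5.51 × 10^-10 m)
p = 1.20 × 10^-24 kg·m/s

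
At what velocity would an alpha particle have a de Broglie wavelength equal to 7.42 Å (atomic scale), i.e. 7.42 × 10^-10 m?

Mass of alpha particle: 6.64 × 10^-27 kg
1.34 × 10^2 m/s

From λ = h/(mv), solve for v:

v = h/(mλ)
v = (6.626 × 10^-34 J·s) / (6.64 × 10^-27 kg × 7.42 × 10^-10 m)
v = 1.34 × 10^2 m/s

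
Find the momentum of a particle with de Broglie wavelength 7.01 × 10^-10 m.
9.45 × 10^-25 kg·m/s

From the de Broglie relation λ = h/p, we solve for p:

p = h/λ
p = (6.626 × 10^-34 J·s) / (7.01 × 10^-10 m)
p = 9.45 × 10^-25 kg·m/s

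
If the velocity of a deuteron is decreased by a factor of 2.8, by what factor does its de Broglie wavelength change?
The wavelength increases by a factor of 2.8.

From λ = h/(mv), the wavelength is inversely proportional to velocity:

λ ∝ 1/v

If v → v/2.8, then λ → 2.8λ

When velocity is decreased by a factor of 2.8, the wavelength increases by a factor of 2.8.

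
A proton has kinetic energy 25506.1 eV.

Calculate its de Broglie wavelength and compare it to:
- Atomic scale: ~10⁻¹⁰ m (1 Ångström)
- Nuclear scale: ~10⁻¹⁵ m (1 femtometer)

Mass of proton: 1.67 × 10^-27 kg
λ = 1.79 × 10^-13 m, which is between nuclear and atomic scales.

Using λ = h/√(2mKE):

KE = 25506.1 eV = 4.087 × 10^-15 J

λ = h/√(2mKE)
λ = (6.626 × 10^-34 J·s) / √(2 × 1.67 × 10^-27 kg × 4.087 × 10^-15 J)
λ = 1.79 × 10^-13 m

Comparison:
- Atomic scale (10⁻¹⁰ m): λ is 0.0018× this size
- Nuclear scale (10⁻¹⁵ m): λ is 1.8e+02× this size

The wavelength is between nuclear and atomic scales.

This wavelength is appropriate for probing atomic structure but too large for nuclear physics experiments.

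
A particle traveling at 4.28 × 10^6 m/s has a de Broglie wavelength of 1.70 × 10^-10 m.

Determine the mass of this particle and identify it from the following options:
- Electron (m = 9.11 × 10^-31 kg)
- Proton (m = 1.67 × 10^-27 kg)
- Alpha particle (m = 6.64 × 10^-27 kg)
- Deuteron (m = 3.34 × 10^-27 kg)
The particle is an electron.

From λ = h/(mv), solve for mass:

m = h/(λv)
m = (6.626 × 10^-34 J·s) / (1.70 × 10^-10 m × 4.28 × 10^6 m/s)
m = 9.11 × 10^-31 kg

Comparing with the listed masses, this is closest to an electron.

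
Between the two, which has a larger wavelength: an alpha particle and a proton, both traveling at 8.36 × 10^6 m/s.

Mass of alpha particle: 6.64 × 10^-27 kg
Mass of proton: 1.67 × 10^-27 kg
The proton has the longer wavelength.

Using λ = h/(mv), since both particles have the same velocity, the wavelength depends only on mass.

For alpha particle: λ₁ = h/(m₁v) = 1.19 × 10^-14 m
For proton: λ₂ = h/(m₂v) = 4.75 × 10^-14 m

Since λ ∝ 1/m at constant velocity, the lighter particle has the longer wavelength.

The proton has the longer de Broglie wavelength.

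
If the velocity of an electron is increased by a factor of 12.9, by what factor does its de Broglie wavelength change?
The wavelength decreases by a factor of 12.9.

From λ = h/(mv), the wavelength is inversely proportional to velocity:

λ ∝ 1/v

If v → 12.9v, then λ → λ/12.9

When velocity is increased by a factor of 12.9, the wavelength decreases by a factor of 12.9.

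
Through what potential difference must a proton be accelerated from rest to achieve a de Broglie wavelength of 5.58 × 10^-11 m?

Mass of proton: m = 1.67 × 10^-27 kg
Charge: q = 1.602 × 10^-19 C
2.64 × 10^-1 V

From λ = h/√(2mqV), we solve for V:

λ² = h²/(2mqV)
V = h²/(2mqλ²)
V = (6.626 × 10^-34 J·s)² / (2 × 1.67 × 10^-27 kg × 1.602 × 10^-19 C × (5.58 × 10^-11 m)²)
V = 2.64 × 10^-1 V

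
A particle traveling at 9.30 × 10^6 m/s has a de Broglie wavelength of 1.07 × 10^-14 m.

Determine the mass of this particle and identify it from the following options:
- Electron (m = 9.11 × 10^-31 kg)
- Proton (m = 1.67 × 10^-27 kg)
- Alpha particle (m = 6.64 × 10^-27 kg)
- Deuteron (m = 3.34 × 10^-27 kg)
The particle is an alpha particle.

From λ = h/(mv), solve for mass:

m = h/(λv)
m = (6.626 × 10^-34 J·s) / (1.07 × 10^-14 m × 9.30 × 10^6 m/s)
m = 6.66 × 10^-27 kg

Comparing with the listed masses, this is closest to an alpha particle.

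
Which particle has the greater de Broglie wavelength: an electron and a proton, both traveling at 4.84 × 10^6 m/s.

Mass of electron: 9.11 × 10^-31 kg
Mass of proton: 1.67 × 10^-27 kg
The electron has the longer wavelength.

Using λ = h/(mv), since both particles have the same velocity, the wavelength depends only on mass.

For electron: λ₁ = h/(m₁v) = 1.50 × 10^-10 m
For proton: λ₂ = h/(m₂v) = 8.20 × 10^-14 m

Since λ ∝ 1/m at constant velocity, the lighter particle has the longer wavelength.

The electron has the longer de Broglie wavelength.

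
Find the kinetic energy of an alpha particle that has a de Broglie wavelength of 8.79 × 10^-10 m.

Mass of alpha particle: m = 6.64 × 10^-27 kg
4.28 × 10^-23 J (or 2.67 × 10^-4 eV)

From λ = h/√(2mKE), we solve for KE:

λ² = h²/(2mKE)
KE = h²/(2mλ²)
KE = (6.626 × 10^-34 J·s)² / (2 × 6.64 × 10^-27 kg × (8.79 × 10^-10 m)²)
KE = 4.28 × 10^-23 J
KE = 2.67 × 10^-4 eV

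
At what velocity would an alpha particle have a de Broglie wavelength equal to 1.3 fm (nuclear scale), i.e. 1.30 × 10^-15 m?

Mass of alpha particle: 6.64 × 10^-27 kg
7.68 × 10^7 m/s

From λ = h/(mv), solve for v:

v = h/(mλ)
v = (6.626 × 10^-34 J·s) / (6.64 × 10^-27 kg × 1.30 × 10^-15 m)
v = 7.68 × 10^7 m/s

Note: This velocity is 25.6% of the speed of light, so relativistic corrections would be needed for a more accurate calculation.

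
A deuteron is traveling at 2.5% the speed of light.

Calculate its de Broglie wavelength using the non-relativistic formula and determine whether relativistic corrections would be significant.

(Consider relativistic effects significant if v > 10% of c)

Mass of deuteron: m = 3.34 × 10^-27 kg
No, relativistic corrections are not needed.

Using the non-relativistic de Broglie formula λ = h/(mv):

v = 2.5% × c = 7.495 × 10^6 m/s

λ = h/(mv)
λ = (6.626 × 10^-34 J·s) / (3.34 × 10^-27 kg × 7.495 × 10^6 m/s)
λ = 2.65 × 10^-14 m

Since v = 2.5% of c < 10% of c, relativistic corrections are NOT significant and this non-relativistic result is a good approximation.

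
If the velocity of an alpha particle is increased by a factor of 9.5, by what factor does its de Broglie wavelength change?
The wavelength decreases by a factor of 9.5.

From λ = h/(mv), the wavelength is inversely proportional to velocity:

λ ∝ 1/v

If v → 9.5v, then λ → λ/9.5

When velocity is increased by a factor of 9.5, the wavelength decreases by a factor of 9.5.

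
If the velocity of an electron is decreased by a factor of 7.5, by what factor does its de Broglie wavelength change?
The wavelength increases by a factor of 7.5.

From λ = h/(mv), the wavelength is inversely proportional to velocity:

λ ∝ 1/v

If v → v/7.5, then λ → 7.5λ

When velocity is decreased by a factor of 7.5, the wavelength increases by a factor of 7.5.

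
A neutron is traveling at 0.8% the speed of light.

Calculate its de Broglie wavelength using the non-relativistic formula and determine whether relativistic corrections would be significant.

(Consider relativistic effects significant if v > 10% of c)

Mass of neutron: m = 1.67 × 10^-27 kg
No, relativistic corrections are not needed.

Using the non-relativistic de Broglie formula λ = h/(mv):

v = 0.8% × c = 2.398 × 10^6 m/s

λ = h/(mv)
λ = (6.626 × 10^-34 J·s) / (1.67 × 10^-27 kg × 2.398 × 10^6 m/s)
λ = 1.65 × 10^-13 m

Since v = 0.8% of c < 10% of c, relativistic corrections are NOT significant and this non-relativistic result is a good approximation.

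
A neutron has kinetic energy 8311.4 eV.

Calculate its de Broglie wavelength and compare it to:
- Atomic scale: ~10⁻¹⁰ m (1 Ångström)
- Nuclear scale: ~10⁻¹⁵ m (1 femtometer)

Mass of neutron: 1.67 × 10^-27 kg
λ = 3.14 × 10^-13 m, which is between nuclear and atomic scales.

Using λ = h/√(2mKE):

KE = 8311.4 eV = 1.332 × 10^-15 J

λ = h/√(2mKE)
λ = (6.626 × 10^-34 J·s) / √(2 × 1.67 × 10^-27 kg × 1.332 × 10^-15 J)
λ = 3.14 × 10^-13 m

Comparison:
- Atomic scale (10⁻¹⁰ m): λ is 0.0031× this size
- Nuclear scale (10⁻¹⁵ m): λ is 3.1e+02× this size

The wavelength is between nuclear and atomic scales.

This wavelength is appropriate for probing atomic structure but too large for nuclear physics experiments.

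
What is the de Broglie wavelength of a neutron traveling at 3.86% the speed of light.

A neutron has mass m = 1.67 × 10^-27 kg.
3.43 × 10^-14 m

Using the de Broglie relation λ = h/(mv):

v = 3.86% × c = 1.157 × 10^7 m/s

λ = h/(mv)
λ = (6.626 × 10^-34 J·s) / (1.67 × 10^-27 kg × 1.157 × 10^7 m/s)
λ = 3.43 × 10^-14 m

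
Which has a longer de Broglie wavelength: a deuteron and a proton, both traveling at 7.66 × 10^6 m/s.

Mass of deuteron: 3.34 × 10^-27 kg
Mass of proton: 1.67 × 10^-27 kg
The proton has the longer wavelength.

Using λ = h/(mv), since both particles have the same velocity, the wavelength depends only on mass.

For deuteron: λ₁ = h/(m₁v) = 2.59 × 10^-14 m
For proton: λ₂ = h/(m₂v) = 5.18 × 10^-14 m

Since λ ∝ 1/m at constant velocity, the lighter particle has the longer wavelength.

The proton has the longer de Broglie wavelength.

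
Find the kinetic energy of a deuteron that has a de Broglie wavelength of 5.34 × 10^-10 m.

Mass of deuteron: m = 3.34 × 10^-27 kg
2.30 × 10^-22 J (or 1.44 × 10^-3 eV)

From λ = h/√(2mKE), we solve for KE:

λ² = h²/(2mKE)
KE = h²/(2mλ²)
KE = (6.626 × 10^-34 J·s)² / (2 × 3.34 × 10^-27 kg × (5.34 × 10^-10 m)²)
KE = 2.30 × 10^-22 J
KE = 1.44 × 10^-3 eV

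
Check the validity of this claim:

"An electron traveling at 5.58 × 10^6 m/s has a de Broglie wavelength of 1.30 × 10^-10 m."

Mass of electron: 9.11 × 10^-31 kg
True

The claim is correct.

Using λ = h/(mv):
λ = (6.626 × 10^-34 J·s) / (9.11 × 10^-31 kg × 5.58 × 10^6 m/s)
λ = 1.30 × 10^-10 m

This matches the claimed value.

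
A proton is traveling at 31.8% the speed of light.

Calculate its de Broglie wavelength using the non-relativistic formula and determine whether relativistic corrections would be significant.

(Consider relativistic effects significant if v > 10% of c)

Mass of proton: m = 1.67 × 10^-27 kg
Yes, relativistic corrections are needed.

Using the non-relativistic de Broglie formula λ = h/(mv):

v = 31.8% × c = 9.533 × 10^7 m/s

λ = h/(mv)
λ = (6.626 × 10^-34 J·s) / (1.67 × 10^-27 kg × 9.533 × 10^7 m/s)
λ = 4.16 × 10^-15 m

Since v = 31.8% of c > 10% of c, relativistic corrections ARE significant and the actual wavelength would differ from this non-relativistic estimate.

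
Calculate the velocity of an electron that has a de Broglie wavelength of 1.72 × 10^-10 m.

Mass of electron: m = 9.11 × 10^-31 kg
4.23 × 10^6 m/s

From the de Broglie relation λ = h/(mv), we solve for v:

v = h/(mλ)
v = (6.626 × 10^-34 J·s) / (9.11 × 10^-31 kg × 1.72 × 10^-10 m)
v = 4.23 × 10^6 m/s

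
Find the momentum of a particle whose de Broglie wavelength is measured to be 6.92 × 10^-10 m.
9.58 × 10^-25 kg·m/s

From the de Broglie relation λ = h/p, we solve for p:

p = h/λ
p = (6.626 × 10^-34 J·s) / (6.92 × 10^-10 m)
p = 9.58 × 10^-25 kg·m/s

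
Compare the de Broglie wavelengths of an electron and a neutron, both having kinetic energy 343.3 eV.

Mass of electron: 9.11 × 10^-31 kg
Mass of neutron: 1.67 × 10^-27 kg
The electron has the longer wavelength.

Using λ = h/√(2mKE):

For electron: λ₁ = h/√(2m₁KE) = 6.62 × 10^-11 m
For neutron: λ₂ = h/√(2m₂KE) = 1.55 × 10^-12 m

Since λ ∝ 1/√m at constant kinetic energy, the lighter particle has the longer wavelength.

The electron has the longer de Broglie wavelength.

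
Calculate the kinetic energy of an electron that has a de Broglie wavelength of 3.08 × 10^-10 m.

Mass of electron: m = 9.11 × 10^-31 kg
2.54 × 10^-18 J (or 15.9 eV)

From λ = h/√(2mKE), we solve for KE:

λ² = h²/(2mKE)
KE = h²/(2mλ²)
KE = (6.626 × 10^-34 J·s)² / (2 × 9.11 × 10^-31 kg × (3.08 × 10^-10 m)²)
KE = 2.54 × 10^-18 J
KE = 15.9 eV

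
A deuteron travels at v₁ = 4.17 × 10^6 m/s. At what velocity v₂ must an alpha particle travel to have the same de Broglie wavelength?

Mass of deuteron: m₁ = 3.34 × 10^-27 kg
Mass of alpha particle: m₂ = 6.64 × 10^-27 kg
v₂ = 2.10 × 10^6 m/s

For equal de Broglie wavelengths: λ₁ = λ₂

h/(m₁v₁) = h/(m₂v₂)
m₁v₁ = m₂v₂
v₂ = v₁ · (m₁/m₂)

v₂ = 4.17 × 10^6 m/s × (3.34 × 10^-27 kg / 6.64 × 10^-27 kg)
v₂ = 2.10 × 10^6 m/s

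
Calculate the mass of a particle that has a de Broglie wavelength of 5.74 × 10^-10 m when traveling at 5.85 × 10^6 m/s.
1.97 × 10^-31 kg

From the de Broglie relation λ = h/(mv), we solve for m:

m = h/(λv)
m = (6.626 × 10^-34 J·s) / (5.74 × 10^-10 m × 5.85 × 10^6 m/s)
m = 1.97 × 10^-31 kg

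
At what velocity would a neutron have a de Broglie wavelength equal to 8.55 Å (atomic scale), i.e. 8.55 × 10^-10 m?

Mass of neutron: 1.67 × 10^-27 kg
4.64 × 10^2 m/s

From λ = h/(mv), solve for v:

v = h/(mλ)
v = (6.626 × 10^-34 J·s) / (1.67 × 10^-27 kg × 8.55 × 10^-10 m)
v = 4.64 × 10^2 m/s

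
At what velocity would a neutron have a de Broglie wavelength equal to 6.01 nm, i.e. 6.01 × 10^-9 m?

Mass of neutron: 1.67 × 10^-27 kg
6.60 × 10^1 m/s

From λ = h/(mv), solve for v:

v = h/(mλ)
v = (6.626 × 10^-34 J·s) / (1.67 × 10^-27 kg × 6.01 × 10^-9 m)
v = 6.60 × 10^1 m/s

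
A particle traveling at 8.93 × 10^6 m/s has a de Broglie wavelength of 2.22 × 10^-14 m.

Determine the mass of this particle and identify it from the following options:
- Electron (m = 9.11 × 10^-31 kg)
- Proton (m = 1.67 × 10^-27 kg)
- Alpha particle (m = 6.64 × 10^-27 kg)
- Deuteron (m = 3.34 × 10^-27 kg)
The particle is a deuteron.

From λ = h/(mv), solve for mass:

m = h/(λv)
m = (6.626 × 10^-34 J·s) / (2.22 × 10^-14 m × 8.93 × 10^6 m/s)
m = 3.34 × 10^-27 kg

Comparing with the listed masses, this is closest to a deuteron.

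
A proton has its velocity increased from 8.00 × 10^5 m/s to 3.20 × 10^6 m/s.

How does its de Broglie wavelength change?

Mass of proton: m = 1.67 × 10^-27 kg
The wavelength decreases by a factor of 4.

Using λ = h/(mv):

Initial wavelength: λ₁ = h/(mv₁) = 4.96 × 10^-13 m
Final wavelength: λ₂ = h/(mv₂) = 1.24 × 10^-13 m

Since λ ∝ 1/v, when velocity increases by a factor of 4, the wavelength decreases by a factor of 4.

λ₂/λ₁ = v₁/v₂ = 1/4

The wavelength decreases by a factor of 4.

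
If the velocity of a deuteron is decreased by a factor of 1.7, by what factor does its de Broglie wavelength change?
The wavelength increases by a factor of 1.7.

From λ = h/(mv), the wavelength is inversely proportional to velocity:

λ ∝ 1/v

If v → v/1.7, then λ → 1.7λ

When velocity is decreased by a factor of 1.7, the wavelength increases by a factor of 1.7.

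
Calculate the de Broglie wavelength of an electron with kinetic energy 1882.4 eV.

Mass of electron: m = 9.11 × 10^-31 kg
2.83 × 10^-11 m

Using λ = h/√(2mKE):

First convert KE to Joules: KE = 1882.4 eV = 3.016 × 10^-16 J

λ = h/√(2mKE)
λ = (6.626 × 10^-34 J·s) / √(2 × 9.11 × 10^-31 kg × 3.016 × 10^-16 J)
λ = 2.83 × 10^-11 m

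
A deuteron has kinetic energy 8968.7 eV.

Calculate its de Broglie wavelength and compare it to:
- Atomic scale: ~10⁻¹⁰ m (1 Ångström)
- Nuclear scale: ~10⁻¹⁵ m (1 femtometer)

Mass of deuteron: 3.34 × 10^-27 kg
λ = 2.14 × 10^-13 m, which is between nuclear and atomic scales.

Using λ = h/√(2mKE):

KE = 8968.7 eV = 1.437 × 10^-15 J

λ = h/√(2mKE)
λ = (6.626 × 10^-34 J·s) / √(2 × 3.34 × 10^-27 kg × 1.437 × 10^-15 J)
λ = 2.14 × 10^-13 m

Comparison:
- Atomic scale (10⁻¹⁰ m): λ is 0.0021× this size
- Nuclear scale (10⁻¹⁵ m): λ is 2.1e+02× this size

The wavelength is between nuclear and atomic scales.

This wavelength is appropriate for probing atomic structure but too large for nuclear physics experiments.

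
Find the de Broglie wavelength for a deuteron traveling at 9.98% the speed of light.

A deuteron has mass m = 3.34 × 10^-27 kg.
6.63 × 10^-15 m

Using the de Broglie relation λ = h/(mv):

v = 9.98% × c = 2.992 × 10^7 m/s

λ = h/(mv)
λ = (6.626 × 10^-34 J·s) / (3.34 × 10^-27 kg × 2.992 × 10^7 m/s)
λ = 6.63 × 10^-15 m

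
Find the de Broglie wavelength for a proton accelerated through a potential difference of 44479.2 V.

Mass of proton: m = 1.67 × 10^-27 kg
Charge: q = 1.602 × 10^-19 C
1.36 × 10^-13 m

When a particle is accelerated through voltage V, it gains kinetic energy KE = qV.

The de Broglie wavelength is then λ = h/√(2mqV):

λ = h/√(2mqV)
λ = (6.626 × 10^-34 J·s) / √(2 × 1.67 × 10^-27 kg × 1.602 × 10^-19 C × 44479.2 V)
λ = 1.36 × 10^-13 m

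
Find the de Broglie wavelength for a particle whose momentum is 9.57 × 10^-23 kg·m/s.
6.92 × 10^-12 m

Using the de Broglie relation λ = h/p:

λ = h/p
λ = (6.626 × 10^-34 J·s) / (9.57 × 10^-23 kg·m/s)
λ = 6.92 × 10^-12 m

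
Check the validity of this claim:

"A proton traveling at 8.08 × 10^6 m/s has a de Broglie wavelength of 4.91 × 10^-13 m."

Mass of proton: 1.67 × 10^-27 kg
False

The claim is incorrect.

Using λ = h/(mv):
λ = (6.626 × 10^-34 J·s) / (1.67 × 10^-27 kg × 8.08 × 10^6 m/s)
λ = 4.91 × 10^-14 m

The actual wavelength differs from the claimed 4.91 × 10^-13 m.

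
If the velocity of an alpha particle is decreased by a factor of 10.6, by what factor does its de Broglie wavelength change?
The wavelength increases by a factor of 10.6.

From λ = h/(mv), the wavelength is inversely proportional to velocity:

λ ∝ 1/v

If v → v/10.6, then λ → 10.6λ

When velocity is decreased by a factor of 10.6, the wavelength increases by a factor of 10.6.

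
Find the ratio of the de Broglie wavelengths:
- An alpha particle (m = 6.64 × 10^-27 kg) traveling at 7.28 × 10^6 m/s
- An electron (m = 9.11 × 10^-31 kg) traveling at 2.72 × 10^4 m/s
λ₁/λ₂ = 5.13 × 10^-7

Using λ = h/(mv):

λ₁ = h/(m₁v₁) = 1.37 × 10^-14 m
λ₂ = h/(m₂v₂) = 2.67 × 10^-8 m

Ratio λ₁/λ₂ = (m₂v₂)/(m₁v₁)
         = (9.11 × 10^-31 kg × 2.72 × 10^4 m/s) / (6.64 × 10^-27 kg × 7.28 × 10^6 m/s)
         = 5.13 × 10^-7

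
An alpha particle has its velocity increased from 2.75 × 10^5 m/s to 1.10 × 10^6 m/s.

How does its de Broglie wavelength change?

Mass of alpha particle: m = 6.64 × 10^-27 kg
The wavelength decreases by a factor of 4.

Using λ = h/(mv):

Initial wavelength: λ₁ = h/(mv₁) = 3.63 × 10^-13 m
Final wavelength: λ₂ = h/(mv₂) = 9.07 × 10^-14 m

Since λ ∝ 1/v, when velocity increases by a factor of 4, the wavelength decreases by a factor of 4.

λ₂/λ₁ = v₁/v₂ = 1/4

The wavelength decreases by a factor of 4.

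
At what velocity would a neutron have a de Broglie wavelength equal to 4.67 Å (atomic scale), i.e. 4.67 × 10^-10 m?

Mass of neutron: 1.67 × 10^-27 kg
8.50 × 10^2 m/s

From λ = h/(mv), solve for v:

v = h/(mλ)
v = (6.626 × 10^-34 J·s) / (1.67 × 10^-27 kg × 4.67 × 10^-10 m)
v = 8.50 × 10^2 m/s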